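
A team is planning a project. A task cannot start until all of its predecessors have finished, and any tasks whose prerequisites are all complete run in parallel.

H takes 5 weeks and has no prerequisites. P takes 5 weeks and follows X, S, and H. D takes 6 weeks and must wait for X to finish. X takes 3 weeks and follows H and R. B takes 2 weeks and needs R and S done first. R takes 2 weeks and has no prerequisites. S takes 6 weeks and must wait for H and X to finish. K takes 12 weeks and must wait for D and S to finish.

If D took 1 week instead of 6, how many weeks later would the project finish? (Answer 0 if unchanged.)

0

Critical path before the change: H→X→D→K = 5+3+6+12 = 26 giving 26 weeks.
Since D is critical, the -5 change carries straight to that chain (now 21 weeks).
New critical path: H→X→S→K = 5+3+6+12 = 26 ⇒ 26 weeks.
Change in finish: 26 − 26 = +0 weeks.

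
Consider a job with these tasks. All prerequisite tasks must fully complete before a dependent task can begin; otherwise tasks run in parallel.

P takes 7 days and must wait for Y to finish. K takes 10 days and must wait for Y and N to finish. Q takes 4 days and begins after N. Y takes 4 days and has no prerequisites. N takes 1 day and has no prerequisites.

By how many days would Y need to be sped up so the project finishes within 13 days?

Current finish: 14 days; target: 13.
Y is on every critical path, so each day cut from Y cuts the finish by one (this holds down to a finish of 11).
Need 14 − 13 = 1 day off Y → Y becomes 3 days, finish becomes 13.

1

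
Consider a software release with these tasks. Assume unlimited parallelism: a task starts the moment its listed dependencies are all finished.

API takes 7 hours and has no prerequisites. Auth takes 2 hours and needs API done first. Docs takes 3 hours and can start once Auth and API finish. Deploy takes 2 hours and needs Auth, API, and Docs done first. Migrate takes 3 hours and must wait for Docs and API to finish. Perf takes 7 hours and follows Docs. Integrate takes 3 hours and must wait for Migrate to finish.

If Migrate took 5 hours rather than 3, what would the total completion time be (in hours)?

Critical path before the change: API→Auth→Docs→Perf = 7+2+3+7 = 19 giving 19 hours.
The longest path through Migrate is only 18 hours, so Migrate has float 1.
The binding chain switches to API→Auth→Docs→Migrate→Integrate = 7+2+3+5+3 = 20; finish 20 hours.

20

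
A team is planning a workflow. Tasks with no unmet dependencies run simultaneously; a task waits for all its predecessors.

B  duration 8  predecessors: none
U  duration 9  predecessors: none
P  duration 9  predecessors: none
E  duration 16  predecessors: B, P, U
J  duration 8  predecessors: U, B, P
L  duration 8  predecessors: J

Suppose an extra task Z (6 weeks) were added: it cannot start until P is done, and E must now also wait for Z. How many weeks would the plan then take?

Originally the plan takes 25 weeks.
With Z inserted, E now waits for max(B, P, U, Z).
New critical path: P→Z→E = 9+6+16 = 31 ⇒ 31 weeks.

31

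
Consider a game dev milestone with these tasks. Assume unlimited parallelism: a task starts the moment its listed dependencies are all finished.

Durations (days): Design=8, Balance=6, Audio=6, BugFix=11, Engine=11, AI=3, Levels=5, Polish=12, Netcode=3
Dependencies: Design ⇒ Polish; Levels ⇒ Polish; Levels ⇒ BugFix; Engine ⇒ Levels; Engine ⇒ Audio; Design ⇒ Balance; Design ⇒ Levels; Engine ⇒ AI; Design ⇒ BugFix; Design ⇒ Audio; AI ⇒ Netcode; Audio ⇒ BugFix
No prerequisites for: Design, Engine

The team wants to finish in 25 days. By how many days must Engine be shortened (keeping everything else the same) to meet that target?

Current finish: 28 days; target: 25.
Engine is on every critical path, so each day cut from Engine cuts the finish by one (this holds down to a finish of 25).
Need 28 − 25 = 3 days off Engine → Engine becomes 8 days, finish becomes 25.

3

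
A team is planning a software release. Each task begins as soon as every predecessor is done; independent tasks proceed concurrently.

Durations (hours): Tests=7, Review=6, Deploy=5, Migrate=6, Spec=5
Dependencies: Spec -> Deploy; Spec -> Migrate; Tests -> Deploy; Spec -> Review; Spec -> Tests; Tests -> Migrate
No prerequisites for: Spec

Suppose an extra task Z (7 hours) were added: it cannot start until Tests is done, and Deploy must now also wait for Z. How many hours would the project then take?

Originally the project takes 18 hours.
With Z inserted, Deploy now waits for max(Tests, Spec, Z).
New critical path: Spec→Tests→Z→Deploy = 5+7+7+5 = 24 ⇒ 24 hours.

24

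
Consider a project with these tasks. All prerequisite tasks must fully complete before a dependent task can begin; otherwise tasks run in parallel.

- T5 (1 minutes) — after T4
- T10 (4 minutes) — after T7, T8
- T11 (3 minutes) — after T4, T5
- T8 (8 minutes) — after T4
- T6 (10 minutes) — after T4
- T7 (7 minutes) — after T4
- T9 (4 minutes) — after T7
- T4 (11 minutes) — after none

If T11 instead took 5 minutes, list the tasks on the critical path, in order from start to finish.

Actual critical path: T4→T8→T10 = 11+8+4 = 23 ⇒ 23 minutes.
T11 has 8 minutes of float (longest path through it is 15).
No other chain overtakes it, so the finish is 23 minutes.

T4, T8, T10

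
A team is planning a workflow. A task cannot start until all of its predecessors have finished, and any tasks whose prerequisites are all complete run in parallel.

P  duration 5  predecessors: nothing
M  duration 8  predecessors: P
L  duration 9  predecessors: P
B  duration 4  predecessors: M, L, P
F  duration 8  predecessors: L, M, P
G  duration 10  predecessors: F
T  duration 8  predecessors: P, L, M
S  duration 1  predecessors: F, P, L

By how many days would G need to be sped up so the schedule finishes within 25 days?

7

Current finish: 32 days; target: 25.
G is on every critical path, so each day cut from G cuts the finish by one (this holds down to a finish of 23).
Need 32 − 25 = 7 days off G → G becomes 3 days, finish becomes 25.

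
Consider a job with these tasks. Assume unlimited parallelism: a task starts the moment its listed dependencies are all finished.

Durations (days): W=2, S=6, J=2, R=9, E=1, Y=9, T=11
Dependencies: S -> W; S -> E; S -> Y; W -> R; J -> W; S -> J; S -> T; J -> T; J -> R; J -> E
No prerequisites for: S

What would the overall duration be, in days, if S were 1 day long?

The binding path is S→J→T = 6+2+11 = 19; finish at 19 days.
Since S is critical, the -5 change carries straight to that chain (now 14 days).
The critical path is still S→J→T; finish is now 14 days.

14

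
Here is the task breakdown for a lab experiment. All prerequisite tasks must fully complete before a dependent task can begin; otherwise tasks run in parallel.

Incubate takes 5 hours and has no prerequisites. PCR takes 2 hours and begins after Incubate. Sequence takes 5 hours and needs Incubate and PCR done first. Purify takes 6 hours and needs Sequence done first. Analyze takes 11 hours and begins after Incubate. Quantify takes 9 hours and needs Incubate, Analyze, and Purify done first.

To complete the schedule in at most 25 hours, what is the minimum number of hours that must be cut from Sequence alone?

Current finish: 27 hours; target: 25.
Sequence is on every critical path, so each hour cut from Sequence cuts the finish by one (this holds down to a finish of 25).
Need 27 − 25 = 2 hours off Sequence → Sequence becomes 3 hours, finish becomes 25.

2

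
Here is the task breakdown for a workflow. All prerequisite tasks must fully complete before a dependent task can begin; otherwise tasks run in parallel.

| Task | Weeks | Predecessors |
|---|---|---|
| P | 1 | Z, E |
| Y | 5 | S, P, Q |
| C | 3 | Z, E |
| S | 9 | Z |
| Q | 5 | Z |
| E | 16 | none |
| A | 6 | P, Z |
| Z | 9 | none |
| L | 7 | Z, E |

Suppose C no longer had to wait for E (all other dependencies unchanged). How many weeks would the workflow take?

23

Before: longest chain E→L = 16+7 = 23, finish 23.
Without E→C, C's earliest start moves from 16 to 9.
The longest chain is now E→L = 16+7 = 23, so the workflow takes 23 weeks.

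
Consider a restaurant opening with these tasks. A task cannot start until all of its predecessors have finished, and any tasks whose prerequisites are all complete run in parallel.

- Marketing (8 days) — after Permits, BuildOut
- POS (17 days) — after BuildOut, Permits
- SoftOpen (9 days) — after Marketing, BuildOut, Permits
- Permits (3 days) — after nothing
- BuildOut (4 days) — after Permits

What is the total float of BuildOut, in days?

The longest chain is Permits→BuildOut→POS = 3+4+17 = 24; overall finish 24 days.
The longest chain containing BuildOut totals 24 days.
So BuildOut can slip 7 − 7 = 0 days.

0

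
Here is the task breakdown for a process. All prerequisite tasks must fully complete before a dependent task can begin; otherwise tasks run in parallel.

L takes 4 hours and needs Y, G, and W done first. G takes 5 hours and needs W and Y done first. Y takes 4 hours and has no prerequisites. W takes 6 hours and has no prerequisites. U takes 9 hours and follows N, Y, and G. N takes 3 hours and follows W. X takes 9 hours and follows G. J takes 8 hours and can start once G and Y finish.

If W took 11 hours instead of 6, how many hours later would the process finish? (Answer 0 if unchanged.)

Actual critical path: W→G→X = 6+5+9 = 20 ⇒ 20 hours.
W lies on that path, so at 11 hours the path becomes 25 hours.
That remains the longest chain; total 25 hours.
Change in finish: 25 − 20 = +5 hours.

5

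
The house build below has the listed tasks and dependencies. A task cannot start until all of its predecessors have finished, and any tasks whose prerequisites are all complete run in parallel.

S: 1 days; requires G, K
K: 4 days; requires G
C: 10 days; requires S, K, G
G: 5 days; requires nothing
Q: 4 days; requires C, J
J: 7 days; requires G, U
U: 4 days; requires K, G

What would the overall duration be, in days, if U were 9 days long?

Critical path before the change: G→K→U→J→Q = 5+4+4+7+4 = 24 giving 24 days.
Since U is critical, the +5 change carries straight to that chain (now 29 days).
No other chain overtakes it, so the finish is 29 days.

29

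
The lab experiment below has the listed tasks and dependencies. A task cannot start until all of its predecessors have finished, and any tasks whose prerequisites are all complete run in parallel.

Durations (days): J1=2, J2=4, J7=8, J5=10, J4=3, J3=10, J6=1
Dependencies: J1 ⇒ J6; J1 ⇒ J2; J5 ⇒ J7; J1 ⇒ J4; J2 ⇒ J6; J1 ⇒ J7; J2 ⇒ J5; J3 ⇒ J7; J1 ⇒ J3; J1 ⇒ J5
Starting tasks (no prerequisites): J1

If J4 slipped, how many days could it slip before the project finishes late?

19

The longest chain is J1→J2→J5→J7 = 2+4+10+8 = 24; overall finish 24 days.
The longest chain containing J4 totals 5 days.
Float = 24 − 5 = 19.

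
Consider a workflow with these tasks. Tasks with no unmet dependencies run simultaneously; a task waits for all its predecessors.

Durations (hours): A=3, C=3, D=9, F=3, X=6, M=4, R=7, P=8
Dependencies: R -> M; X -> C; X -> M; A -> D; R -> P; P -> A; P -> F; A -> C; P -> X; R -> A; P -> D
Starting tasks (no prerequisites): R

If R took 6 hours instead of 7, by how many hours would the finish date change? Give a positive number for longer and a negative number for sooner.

-1

The binding path is R→P→A→D = 7+8+3+9 = 27; finish at 27 hours.
R is on the critical path; changing it to 6 makes that path 26 hours.
No other chain overtakes it, so the finish is 26 hours.
Change in finish: 26 − 27 = -1 hours.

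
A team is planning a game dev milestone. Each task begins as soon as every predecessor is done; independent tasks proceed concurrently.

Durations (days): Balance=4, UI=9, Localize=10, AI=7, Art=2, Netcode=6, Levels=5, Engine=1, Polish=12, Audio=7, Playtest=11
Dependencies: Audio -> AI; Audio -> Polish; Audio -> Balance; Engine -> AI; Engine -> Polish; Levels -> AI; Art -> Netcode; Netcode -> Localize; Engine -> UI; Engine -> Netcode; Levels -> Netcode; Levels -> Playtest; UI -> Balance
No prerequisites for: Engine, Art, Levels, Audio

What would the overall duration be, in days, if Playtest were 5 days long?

As given, the longest chain is Levels→Netcode→Localize = 5+6+10 = 21, so the finish is 21 days.
Playtest has 5 days of float (longest path through it is 16).
No other chain overtakes it, so the finish is 21 days.

21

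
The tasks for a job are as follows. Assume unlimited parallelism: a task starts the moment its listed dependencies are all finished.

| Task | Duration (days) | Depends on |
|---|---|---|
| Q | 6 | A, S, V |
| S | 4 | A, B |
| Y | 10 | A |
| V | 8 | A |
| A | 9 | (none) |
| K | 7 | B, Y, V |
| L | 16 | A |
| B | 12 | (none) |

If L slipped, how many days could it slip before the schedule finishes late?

Critical path: A→Y→K = 9+10+7 = 26, so the finish is 26 days.
L finishes as early as 25 and must finish by 26.
So L can slip 26 − 25 = 1 day.

1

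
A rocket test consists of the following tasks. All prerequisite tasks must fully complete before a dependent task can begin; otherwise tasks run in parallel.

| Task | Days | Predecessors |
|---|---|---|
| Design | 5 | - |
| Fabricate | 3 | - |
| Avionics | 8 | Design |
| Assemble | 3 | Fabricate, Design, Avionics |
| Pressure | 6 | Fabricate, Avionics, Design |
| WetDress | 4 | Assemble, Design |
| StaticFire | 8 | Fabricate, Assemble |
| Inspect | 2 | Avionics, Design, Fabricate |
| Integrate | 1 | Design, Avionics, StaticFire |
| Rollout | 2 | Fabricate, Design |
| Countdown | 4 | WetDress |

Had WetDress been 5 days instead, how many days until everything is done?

25

Actual critical path: Design→Avionics→Assemble→StaticFire→Integrate = 5+8+3+8+1 = 25 ⇒ 25 days.
The longest path through WetDress is only 24 days, so WetDress has float 1.
Now Design→Avionics→Assemble→WetDress→Countdown = 5+8+3+5+4 = 25 is longest, so the finish becomes 25 days.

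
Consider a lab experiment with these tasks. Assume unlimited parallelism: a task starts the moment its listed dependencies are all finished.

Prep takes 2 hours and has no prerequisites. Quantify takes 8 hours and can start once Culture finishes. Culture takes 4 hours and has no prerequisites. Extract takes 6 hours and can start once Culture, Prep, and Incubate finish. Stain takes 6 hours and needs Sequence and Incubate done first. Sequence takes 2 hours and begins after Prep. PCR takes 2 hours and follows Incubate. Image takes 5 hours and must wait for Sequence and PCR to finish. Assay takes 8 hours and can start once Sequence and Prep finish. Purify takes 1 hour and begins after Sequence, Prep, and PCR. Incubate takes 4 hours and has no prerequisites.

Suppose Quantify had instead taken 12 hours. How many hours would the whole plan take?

16

Critical path before the change: Culture→Quantify = 4+8 = 12 giving 12 hours.
Quantify lies on that path, so at 12 hours the path becomes 16 hours.
No other chain overtakes it, so the finish is 16 hours.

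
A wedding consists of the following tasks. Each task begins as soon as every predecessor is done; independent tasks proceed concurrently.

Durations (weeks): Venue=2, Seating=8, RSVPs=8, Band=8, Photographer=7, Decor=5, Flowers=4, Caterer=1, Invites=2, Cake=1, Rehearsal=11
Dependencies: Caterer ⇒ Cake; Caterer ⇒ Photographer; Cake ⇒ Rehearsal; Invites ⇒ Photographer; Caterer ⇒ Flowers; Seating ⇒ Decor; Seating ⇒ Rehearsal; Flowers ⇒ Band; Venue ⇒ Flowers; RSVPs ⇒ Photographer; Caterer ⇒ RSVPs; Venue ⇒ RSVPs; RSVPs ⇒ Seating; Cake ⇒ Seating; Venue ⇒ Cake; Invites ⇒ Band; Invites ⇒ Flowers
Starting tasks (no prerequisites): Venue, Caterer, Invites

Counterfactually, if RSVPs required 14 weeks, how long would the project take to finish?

The binding path is Venue→RSVPs→Seating→Rehearsal = 2+8+8+11 = 29; finish at 29 weeks.
Since RSVPs is critical, the +6 change carries straight to that chain (now 35 weeks).
The critical path is still Venue→RSVPs→Seating→Rehearsal; finish is now 35 weeks.

35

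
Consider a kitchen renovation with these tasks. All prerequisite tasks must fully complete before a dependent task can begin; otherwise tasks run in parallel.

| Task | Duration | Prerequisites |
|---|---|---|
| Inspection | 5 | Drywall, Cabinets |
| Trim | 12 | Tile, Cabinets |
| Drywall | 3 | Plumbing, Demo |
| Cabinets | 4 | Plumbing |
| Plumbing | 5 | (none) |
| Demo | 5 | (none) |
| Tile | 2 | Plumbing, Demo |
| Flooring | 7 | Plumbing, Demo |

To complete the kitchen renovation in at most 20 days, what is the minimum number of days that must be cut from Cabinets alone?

1

Current finish: 21 days; target: 20.
Cabinets is on every critical path, so each day cut from Cabinets cuts the finish by one (this holds down to a finish of 19).
Need 21 − 20 = 1 day off Cabinets → Cabinets becomes 3 days, finish becomes 20.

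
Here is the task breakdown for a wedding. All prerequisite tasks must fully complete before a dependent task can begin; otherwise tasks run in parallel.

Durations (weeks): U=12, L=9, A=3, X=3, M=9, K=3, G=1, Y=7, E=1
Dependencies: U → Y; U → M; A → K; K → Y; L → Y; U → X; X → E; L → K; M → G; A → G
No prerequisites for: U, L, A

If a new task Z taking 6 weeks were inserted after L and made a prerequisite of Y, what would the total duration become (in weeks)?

22

Originally the schedule takes 22 weeks.
With Z inserted, Y now waits for max(L, K, U, Z).
New critical path: U→M→G = 12+9+1 = 22 ⇒ 22 weeks.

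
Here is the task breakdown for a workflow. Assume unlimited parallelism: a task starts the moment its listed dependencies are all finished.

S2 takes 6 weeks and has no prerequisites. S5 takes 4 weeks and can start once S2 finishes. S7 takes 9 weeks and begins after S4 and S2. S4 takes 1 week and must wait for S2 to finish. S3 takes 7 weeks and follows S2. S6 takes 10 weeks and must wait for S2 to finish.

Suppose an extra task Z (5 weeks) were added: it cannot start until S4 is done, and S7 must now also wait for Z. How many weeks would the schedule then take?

Originally the schedule takes 16 weeks.
With Z inserted, S7 now waits for max(S4, S2, Z).
New critical path: S2→S4→Z→S7 = 6+1+5+9 = 21 ⇒ 21 weeks.

21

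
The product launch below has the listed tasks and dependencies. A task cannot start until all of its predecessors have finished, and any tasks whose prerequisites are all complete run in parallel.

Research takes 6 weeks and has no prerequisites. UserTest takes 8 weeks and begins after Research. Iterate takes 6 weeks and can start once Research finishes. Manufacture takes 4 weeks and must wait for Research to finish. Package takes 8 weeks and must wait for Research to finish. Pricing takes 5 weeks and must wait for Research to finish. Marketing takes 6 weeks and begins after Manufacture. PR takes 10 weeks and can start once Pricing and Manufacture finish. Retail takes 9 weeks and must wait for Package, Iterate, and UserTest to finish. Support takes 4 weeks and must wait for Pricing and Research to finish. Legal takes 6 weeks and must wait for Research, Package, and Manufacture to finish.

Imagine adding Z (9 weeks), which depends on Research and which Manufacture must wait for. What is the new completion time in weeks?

Originally the plan takes 23 weeks.
With Z inserted, Manufacture now waits for max(Research, Z).
New critical path: Research→Z→Manufacture→PR = 6+9+4+10 = 29 ⇒ 29 weeks.

29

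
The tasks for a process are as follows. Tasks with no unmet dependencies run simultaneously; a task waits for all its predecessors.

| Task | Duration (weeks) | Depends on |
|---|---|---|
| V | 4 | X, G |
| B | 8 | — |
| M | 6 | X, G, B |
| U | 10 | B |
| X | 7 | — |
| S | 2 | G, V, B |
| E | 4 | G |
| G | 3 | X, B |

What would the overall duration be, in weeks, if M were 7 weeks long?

Critical path before the change: B→U = 8+10 = 18 giving 18 weeks.
The longest path through M is only 17 weeks, so M has float 1.
New critical path: B→G→M = 8+3+7 = 18 ⇒ 18 weeks.

18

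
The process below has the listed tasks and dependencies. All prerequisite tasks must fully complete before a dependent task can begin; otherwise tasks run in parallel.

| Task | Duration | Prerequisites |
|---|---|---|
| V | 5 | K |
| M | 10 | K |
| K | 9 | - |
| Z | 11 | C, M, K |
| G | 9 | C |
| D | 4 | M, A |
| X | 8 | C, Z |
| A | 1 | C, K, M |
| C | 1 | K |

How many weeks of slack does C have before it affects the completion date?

9

The longest chain is K→M→Z→X = 9+10+11+8 = 38; overall finish 38 weeks.
The longest chain containing C totals 29 weeks.
So C can slip 19 − 10 = 9 weeks.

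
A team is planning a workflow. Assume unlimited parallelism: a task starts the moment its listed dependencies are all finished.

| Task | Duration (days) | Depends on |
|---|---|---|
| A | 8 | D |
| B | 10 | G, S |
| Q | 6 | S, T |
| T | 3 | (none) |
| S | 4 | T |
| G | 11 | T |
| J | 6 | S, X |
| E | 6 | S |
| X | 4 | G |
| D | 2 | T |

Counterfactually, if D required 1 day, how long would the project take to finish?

Baseline: T→G→X→J = 3+11+4+6 = 24 → 24 days.
D is off the critical path — its longest chain is 13 days, giving 11 of slack.
The critical path is still T→G→X→J; finish is now 24 days.

24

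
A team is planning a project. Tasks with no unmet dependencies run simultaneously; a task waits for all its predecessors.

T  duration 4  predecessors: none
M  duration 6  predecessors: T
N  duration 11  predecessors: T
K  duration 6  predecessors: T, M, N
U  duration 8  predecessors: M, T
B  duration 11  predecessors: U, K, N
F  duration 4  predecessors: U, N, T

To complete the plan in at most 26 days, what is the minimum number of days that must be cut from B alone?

6

Current finish: 32 days; target: 26.
B is on every critical path, so each day cut from B cuts the finish by one (this holds down to a finish of 22).
Need 32 − 26 = 6 days off B → B becomes 5 days, finish becomes 26.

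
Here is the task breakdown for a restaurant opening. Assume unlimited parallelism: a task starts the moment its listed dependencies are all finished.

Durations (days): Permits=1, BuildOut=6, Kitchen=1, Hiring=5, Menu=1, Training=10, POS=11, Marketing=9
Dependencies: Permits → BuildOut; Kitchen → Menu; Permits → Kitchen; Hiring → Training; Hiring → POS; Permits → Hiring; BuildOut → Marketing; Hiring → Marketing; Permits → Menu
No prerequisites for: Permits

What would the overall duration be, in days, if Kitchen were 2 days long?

Critical path before the change: Permits→Hiring→POS = 1+5+11 = 17 giving 17 days.
Kitchen has 14 days of float (longest path through it is 3).
The critical path is still Permits→Hiring→POS; finish is now 17 days.

17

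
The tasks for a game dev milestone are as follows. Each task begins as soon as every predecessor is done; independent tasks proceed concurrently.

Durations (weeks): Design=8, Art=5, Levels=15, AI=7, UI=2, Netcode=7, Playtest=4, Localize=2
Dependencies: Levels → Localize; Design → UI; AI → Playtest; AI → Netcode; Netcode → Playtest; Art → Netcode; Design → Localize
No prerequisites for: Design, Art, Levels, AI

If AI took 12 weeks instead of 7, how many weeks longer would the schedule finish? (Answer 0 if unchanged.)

As given, the longest chain is AI→Netcode→Playtest = 7+7+4 = 18, so the finish is 18 weeks.
Since AI is critical, the +5 change carries straight to that chain (now 23 weeks).
That remains the longest chain; total 23 weeks.
Change in finish: 23 − 18 = +5 weeks.

5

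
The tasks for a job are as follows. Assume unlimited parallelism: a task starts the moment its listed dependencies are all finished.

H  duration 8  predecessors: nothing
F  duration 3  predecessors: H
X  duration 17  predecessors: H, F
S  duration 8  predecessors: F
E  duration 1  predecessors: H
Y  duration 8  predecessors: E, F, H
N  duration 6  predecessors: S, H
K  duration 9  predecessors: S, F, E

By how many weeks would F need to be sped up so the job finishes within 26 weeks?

2

Current finish: 28 weeks; target: 26.
F is on every critical path, so each week cut from F cuts the finish by one (this holds down to a finish of 26).
Need 28 − 26 = 2 weeks off F → F becomes 1 week, finish becomes 26.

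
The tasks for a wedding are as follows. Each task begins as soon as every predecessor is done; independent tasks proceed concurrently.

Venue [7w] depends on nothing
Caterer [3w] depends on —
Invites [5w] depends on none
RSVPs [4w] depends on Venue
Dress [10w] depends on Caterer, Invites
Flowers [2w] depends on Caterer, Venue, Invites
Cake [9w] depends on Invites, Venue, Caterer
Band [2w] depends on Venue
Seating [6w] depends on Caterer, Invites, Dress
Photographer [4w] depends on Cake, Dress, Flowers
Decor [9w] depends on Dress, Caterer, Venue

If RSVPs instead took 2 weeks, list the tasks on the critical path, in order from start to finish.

As given, the longest chain is Invites→Dress→Decor = 5+10+9 = 24, so the finish is 24 weeks.
The longest path through RSVPs is only 11 weeks, so RSVPs has float 13.
The critical path is still Invites→Dress→Decor; finish is now 24 weeks.

Invites, Dress, Decor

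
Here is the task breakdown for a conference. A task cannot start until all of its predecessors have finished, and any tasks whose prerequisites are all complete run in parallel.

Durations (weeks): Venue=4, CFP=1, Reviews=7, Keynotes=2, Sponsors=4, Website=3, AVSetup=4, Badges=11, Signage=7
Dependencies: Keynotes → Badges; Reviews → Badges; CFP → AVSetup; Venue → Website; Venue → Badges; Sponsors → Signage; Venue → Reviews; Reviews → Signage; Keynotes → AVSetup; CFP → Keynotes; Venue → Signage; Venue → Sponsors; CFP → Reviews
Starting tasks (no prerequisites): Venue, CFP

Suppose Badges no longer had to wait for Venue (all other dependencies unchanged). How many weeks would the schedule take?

Original critical path: Venue→Reviews→Badges = 4+7+11 = 22 ⇒ 22 weeks.
Dropping Venue→Badges doesn't change Badges's earliest start (11); another predecessor still binds.
New critical path: Venue→Reviews→Badges = 4+7+11 = 22 ⇒ 22 weeks.

22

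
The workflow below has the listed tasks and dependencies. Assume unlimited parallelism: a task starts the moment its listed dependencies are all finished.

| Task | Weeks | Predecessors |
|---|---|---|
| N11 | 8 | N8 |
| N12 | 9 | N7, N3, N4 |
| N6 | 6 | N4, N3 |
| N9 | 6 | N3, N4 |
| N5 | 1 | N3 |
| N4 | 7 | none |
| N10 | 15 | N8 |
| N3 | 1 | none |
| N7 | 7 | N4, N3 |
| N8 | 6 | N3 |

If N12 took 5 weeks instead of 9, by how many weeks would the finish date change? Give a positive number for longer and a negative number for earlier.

Critical path before the change: N4→N7→N12 = 7+7+9 = 23 giving 23 weeks.
N12 lies on that path, so at 5 weeks the path becomes 19 weeks.
Now N3→N8→N10 = 1+6+15 = 22 is longest, so the finish becomes 22 weeks.
Change in finish: 22 − 23 = -1 weeks.

-1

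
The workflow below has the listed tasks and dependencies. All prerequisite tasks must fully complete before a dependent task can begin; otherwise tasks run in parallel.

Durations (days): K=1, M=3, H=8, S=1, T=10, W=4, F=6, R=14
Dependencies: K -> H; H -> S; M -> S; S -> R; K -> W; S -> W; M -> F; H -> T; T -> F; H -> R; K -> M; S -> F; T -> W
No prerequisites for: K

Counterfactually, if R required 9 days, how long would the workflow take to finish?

Baseline: K→H→T→F = 1+8+10+6 = 25 → 25 days.
R has 1 day of float (longest path through it is 24).
The critical path is still K→H→T→F; finish is now 25 days.

25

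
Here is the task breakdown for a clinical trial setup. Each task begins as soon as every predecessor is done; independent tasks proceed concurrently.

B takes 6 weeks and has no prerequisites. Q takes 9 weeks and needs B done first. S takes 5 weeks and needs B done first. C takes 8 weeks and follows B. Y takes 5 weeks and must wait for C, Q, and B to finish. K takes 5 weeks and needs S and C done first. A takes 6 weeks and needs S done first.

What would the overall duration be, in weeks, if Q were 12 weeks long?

23

The binding path is B→Q→Y = 6+9+5 = 20; finish at 20 weeks.
Q lies on that path, so at 12 weeks the path becomes 23 weeks.
No other chain overtakes it, so the finish is 23 weeks.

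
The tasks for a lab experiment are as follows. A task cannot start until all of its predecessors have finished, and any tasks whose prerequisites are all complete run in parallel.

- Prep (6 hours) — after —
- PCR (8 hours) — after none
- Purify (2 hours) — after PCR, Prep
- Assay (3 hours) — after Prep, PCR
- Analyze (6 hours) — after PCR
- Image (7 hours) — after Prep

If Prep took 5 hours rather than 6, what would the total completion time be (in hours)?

Baseline: PCR→Analyze = 8+6 = 14 → 14 hours.
Prep is off the critical path — its longest chain is 13 hours, giving 1 of slack.
That remains the longest chain; total 14 hours.

14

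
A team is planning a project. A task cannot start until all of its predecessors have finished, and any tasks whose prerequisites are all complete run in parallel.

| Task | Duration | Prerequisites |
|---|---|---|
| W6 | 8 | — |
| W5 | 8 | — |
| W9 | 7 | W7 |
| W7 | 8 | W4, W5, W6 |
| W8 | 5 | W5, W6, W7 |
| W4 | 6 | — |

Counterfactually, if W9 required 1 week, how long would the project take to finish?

21

Actual critical path: W5→W7→W9 = 8+8+7 = 23 ⇒ 23 weeks.
Since W9 is critical, the -6 change carries straight to that chain (now 17 weeks).
Now W5→W7→W8 = 8+8+5 = 21 is longest, so the finish becomes 21 weeks.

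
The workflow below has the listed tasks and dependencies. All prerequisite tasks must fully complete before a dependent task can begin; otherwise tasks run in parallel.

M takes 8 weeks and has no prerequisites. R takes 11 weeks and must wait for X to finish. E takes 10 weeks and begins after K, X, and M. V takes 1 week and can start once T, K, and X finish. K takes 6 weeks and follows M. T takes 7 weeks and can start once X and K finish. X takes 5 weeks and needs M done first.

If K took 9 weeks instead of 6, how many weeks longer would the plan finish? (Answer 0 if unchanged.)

As given, the longest chain is M→K→E = 8+6+10 = 24, so the finish is 24 weeks.
K lies on that path, so at 9 weeks the path becomes 27 weeks.
The critical path is still M→K→E; finish is now 27 weeks.
Change in finish: 27 − 24 = +3 weeks.

3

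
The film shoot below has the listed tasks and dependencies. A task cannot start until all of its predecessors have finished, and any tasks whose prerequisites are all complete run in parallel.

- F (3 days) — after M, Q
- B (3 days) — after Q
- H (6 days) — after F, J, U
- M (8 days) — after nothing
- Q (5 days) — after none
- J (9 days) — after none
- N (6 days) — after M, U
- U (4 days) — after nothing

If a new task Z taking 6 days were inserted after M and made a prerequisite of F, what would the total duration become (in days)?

Originally the schedule takes 17 days.
With Z inserted, F now waits for max(M, Q, Z).
New critical path: M→Z→F→H = 8+6+3+6 = 23 ⇒ 23 days.

23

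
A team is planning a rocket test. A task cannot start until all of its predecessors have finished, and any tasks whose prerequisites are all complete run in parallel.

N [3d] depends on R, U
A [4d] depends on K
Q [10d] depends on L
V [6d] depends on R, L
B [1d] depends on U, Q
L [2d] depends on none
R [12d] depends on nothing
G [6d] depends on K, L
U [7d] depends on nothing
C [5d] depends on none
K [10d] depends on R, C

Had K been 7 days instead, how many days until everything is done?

25

The binding path is R→K→G = 12+10+6 = 28; finish at 28 days.
K is on the critical path; changing it to 7 makes that path 25 days.
The critical path is still R→K→G; finish is now 25 days.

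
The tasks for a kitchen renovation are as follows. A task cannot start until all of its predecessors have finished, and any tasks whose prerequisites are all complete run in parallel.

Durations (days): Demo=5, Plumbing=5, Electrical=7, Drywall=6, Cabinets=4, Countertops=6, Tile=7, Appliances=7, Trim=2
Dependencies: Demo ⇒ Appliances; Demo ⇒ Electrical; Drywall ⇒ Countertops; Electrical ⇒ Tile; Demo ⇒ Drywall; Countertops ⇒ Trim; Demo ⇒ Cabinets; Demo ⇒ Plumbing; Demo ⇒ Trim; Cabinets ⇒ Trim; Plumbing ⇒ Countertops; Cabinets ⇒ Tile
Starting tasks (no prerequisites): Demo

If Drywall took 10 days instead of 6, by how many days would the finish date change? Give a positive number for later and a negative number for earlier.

4

Actual critical path: Demo→Drywall→Countertops→Trim = 5+6+6+2 = 19 ⇒ 19 days.
Since Drywall is critical, the +4 change carries straight to that chain (now 23 days).
No other chain overtakes it, so the finish is 23 days.
Change in finish: 23 − 19 = +4 days.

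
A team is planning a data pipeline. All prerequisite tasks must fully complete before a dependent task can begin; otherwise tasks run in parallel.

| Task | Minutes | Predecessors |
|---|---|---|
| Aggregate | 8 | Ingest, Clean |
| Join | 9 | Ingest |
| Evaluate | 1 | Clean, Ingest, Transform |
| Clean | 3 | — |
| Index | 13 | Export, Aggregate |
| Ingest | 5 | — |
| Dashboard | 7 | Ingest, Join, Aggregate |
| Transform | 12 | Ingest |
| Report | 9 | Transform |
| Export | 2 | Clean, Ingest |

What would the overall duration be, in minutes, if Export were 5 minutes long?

26

The binding path is Ingest→Transform→Report = 5+12+9 = 26; finish at 26 minutes.
Export has 6 minutes of float (longest path through it is 20).
No other chain overtakes it, so the finish is 26 minutes.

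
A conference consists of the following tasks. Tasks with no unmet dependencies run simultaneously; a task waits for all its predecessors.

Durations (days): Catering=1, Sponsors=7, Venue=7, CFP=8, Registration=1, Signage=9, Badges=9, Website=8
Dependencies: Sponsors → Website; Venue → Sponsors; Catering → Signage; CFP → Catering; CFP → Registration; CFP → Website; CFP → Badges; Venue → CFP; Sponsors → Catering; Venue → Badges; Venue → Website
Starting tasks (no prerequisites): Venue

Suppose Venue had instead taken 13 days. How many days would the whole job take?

31

Baseline: Venue→CFP→Catering→Signage = 7+8+1+9 = 25 → 25 days.
Venue is on the critical path; changing it to 13 makes that path 31 days.
No other chain overtakes it, so the finish is 31 days.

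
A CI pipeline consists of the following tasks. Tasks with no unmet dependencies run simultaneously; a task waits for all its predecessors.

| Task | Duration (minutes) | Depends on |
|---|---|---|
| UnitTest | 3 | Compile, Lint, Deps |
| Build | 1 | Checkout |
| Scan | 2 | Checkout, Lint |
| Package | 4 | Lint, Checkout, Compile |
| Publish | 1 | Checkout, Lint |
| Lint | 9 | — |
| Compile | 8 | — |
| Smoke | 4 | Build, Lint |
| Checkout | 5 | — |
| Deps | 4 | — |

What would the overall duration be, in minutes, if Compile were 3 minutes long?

13

Critical path before the change: Lint→Package = 9+4 = 13 giving 13 minutes.
Compile is off the critical path — its longest chain is 12 minutes, giving 1 of slack.
That remains the longest chain; total 13 minutes.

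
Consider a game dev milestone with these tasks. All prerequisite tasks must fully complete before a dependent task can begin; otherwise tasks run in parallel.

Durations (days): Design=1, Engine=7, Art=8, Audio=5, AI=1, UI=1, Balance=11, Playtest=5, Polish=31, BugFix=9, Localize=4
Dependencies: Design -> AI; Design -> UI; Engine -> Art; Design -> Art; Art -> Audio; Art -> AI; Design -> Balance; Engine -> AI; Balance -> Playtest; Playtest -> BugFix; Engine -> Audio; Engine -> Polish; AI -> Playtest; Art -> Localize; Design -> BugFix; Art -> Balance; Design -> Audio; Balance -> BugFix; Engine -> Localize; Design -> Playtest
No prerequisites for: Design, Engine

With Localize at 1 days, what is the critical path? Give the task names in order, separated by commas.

Engine, Art, Balance, Playtest, BugFix

Baseline: Engine→Art→Balance→Playtest→BugFix = 7+8+11+5+9 = 40 → 40 days.
Localize is off the critical path — its longest chain is 19 days, giving 21 of slack.
The critical path is still Engine→Art→Balance→Playtest→BugFix; finish is now 40 days.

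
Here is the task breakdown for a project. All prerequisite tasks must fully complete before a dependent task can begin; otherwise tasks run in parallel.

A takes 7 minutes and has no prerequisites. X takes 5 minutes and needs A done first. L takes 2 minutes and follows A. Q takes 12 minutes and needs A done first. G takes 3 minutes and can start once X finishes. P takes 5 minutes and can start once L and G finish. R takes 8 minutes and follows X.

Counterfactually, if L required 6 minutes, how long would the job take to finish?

As given, the longest chain is A→X→G→P = 7+5+3+5 = 20, so the finish is 20 minutes.
L has 6 minutes of float (longest path through it is 14).
That remains the longest chain; total 20 minutes.

20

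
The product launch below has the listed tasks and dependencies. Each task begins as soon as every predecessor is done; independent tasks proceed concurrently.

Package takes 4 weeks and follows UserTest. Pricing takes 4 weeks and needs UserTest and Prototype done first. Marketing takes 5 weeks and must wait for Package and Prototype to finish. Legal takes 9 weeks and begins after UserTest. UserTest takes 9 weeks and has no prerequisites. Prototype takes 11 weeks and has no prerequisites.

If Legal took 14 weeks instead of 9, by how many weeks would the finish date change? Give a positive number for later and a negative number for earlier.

5

The binding path is UserTest→Legal = 9+9 = 18; finish at 18 weeks.
Since Legal is critical, the +5 change carries straight to that chain (now 23 weeks).
No other chain overtakes it, so the finish is 23 weeks.
Change in finish: 23 − 18 = +5 weeks.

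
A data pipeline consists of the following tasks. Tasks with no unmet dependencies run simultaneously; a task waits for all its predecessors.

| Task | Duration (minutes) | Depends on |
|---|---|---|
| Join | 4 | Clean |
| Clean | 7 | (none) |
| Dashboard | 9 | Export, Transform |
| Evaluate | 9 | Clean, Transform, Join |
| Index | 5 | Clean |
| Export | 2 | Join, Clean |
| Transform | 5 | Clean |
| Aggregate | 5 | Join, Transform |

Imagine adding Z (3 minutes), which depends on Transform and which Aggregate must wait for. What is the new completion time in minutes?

22

Originally the project takes 22 minutes.
With Z inserted, Aggregate now waits for max(Join, Transform, Z).
New critical path: Clean→Join→Export→Dashboard = 7+4+2+9 = 22 ⇒ 22 minutes.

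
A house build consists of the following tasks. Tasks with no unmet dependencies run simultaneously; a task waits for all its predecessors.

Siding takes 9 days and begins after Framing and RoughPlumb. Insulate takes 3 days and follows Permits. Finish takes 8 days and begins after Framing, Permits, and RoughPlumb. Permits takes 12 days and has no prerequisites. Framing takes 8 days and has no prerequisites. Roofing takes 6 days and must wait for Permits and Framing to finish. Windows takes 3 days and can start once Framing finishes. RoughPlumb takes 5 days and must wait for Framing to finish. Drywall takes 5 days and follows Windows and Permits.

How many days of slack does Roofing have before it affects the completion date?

4

Critical path: Framing→RoughPlumb→Siding = 8+5+9 = 22, so the finish is 22 days.
Roofing finishes as early as 18 and must finish by 22.
Float = 22 − 18 = 4.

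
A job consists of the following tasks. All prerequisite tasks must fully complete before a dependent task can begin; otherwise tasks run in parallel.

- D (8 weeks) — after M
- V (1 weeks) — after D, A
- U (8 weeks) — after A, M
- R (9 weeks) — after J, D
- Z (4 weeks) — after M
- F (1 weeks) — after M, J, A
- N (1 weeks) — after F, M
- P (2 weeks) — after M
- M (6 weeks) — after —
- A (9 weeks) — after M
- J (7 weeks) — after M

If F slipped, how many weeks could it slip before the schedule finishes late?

6

The longest chain is M→A→U = 6+9+8 = 23; overall finish 23 weeks.
F finishes as early as 16 and must finish by 22.
Slack of F = 21 − 15 = 6 weeks.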